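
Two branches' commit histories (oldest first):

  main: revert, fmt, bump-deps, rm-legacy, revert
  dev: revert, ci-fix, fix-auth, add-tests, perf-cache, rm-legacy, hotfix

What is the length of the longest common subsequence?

2

Match revert at main[1]=dev[1], then rm-legacy at main[4]=dev[6] — 2 commits in the same relative order in both. The LCS DP gives dp[5][7] = 2, so this is optimal.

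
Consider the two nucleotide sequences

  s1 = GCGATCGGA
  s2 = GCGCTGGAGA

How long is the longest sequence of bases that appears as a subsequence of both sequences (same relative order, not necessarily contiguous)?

7

Taking G [1,1], C [2,2], G [3,3], T [5,5], G [7,7], G [8,9], A [9,10] gives a common subsequence of length 7, and the DP table's final entry dp[9][10] is also 7, so no common subsequence is longer.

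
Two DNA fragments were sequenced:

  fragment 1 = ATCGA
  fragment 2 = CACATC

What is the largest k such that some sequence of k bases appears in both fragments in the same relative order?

Let dp[i][j] be the LCS length of the first i bases of fragment 1 and the first j bases of fragment 2. dp[i][j] = dp[i-1][j-1]+1 when the i-th and j-th bases match, else max(dp[i-1][j], dp[i][j-1]).
    ·  C  A  C  A  T  C
 ·  0  0  0  0  0  0  0
 A  0  0  1  1  1  1  1
 T  0  0  1  1  1  2  2
 C  0  1  1  2  2  2  3
 G  0  1  1  2  2  2  3
 A  0  1  2  2  3  3  3
dp[5][6] = 3. One LCS (by backtracking along matches): ATC.

3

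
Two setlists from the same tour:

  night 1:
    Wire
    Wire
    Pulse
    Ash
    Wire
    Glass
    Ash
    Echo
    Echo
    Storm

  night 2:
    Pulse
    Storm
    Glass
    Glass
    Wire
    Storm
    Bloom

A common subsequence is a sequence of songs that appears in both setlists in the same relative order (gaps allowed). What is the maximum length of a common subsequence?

3

Match Pulse (night 1 #3, night 2 #1), Wire (night 1 #5, night 2 #5), Storm (night 1 #10, night 2 #6) — 3 songs in the same relative order in both, and the DP table's final entry dp[10][7] is also 3, so no common subsequence is longer.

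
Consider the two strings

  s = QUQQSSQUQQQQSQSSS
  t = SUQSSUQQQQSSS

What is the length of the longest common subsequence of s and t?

Pick U (s #2, t #2) → Q (s #4, t #3) → S (s #5, t #4) → S (s #6, t #5) → U (s #8, t #6) → Q (s #10, t #7) → Q (s #11, t #8) → Q (s #12, t #9) → Q (s #14, t #10) → S (s #15, t #11) → S (s #16, t #12) → S (s #17, t #13); all 12 characters appear in both, in order. dp[17][13] = 12 confirms this is the maximum.

12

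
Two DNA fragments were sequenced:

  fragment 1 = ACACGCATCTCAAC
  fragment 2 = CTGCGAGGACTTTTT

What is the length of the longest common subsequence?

6

One common subsequence of length 6: C at fragment 1[2]=fragment 2[4]; then A at fragment 1[3]=fragment 2[6]; then G at fragment 1[5]=fragment 2[8]; then C at fragment 1[6]=fragment 2[10]; then T at fragment 1[8]=fragment 2[14]; then T at fragment 1[10]=fragment 2[15], and the DP table's final entry dp[14][15] is also 6, so no common subsequence is longer.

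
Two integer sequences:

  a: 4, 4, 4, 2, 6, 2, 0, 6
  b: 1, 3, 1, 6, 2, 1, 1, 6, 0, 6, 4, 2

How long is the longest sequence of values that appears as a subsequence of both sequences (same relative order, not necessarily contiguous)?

4

Pick 2 (a #4, b #5); then 6 (a #5, b #8); then 0 (a #7, b #9); then 6 (a #8, b #10); all 4 values appear in both, in order. Since dp[8][12] = 4, nothing longer is possible.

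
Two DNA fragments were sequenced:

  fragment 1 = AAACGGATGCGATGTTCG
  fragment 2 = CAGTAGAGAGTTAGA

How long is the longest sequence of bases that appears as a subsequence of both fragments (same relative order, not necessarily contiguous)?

10

Taking A at fragment 1[1]=fragment 2[2]; then A at fragment 1[3]=fragment 2[5]; then G at fragment 1[6]=fragment 2[6]; then A at fragment 1[7]=fragment 2[7]; then G at fragment 1[11]=fragment 2[8]; then A at fragment 1[12]=fragment 2[9]; then G at fragment 1[14]=fragment 2[10]; then T at fragment 1[15]=fragment 2[11]; then T at fragment 1[16]=fragment 2[12]; then G at fragment 1[18]=fragment 2[14] gives a common subsequence of length 10. dp[18][15] = 10 confirms this is the maximum.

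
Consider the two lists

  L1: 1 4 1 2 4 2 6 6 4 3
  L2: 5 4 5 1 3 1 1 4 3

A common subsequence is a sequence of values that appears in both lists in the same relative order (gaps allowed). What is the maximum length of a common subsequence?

4

Let dp[i][j] be the LCS length of the first i values of L1 and the first j values of L2. dp[i][j] = dp[i-1][j-1]+1 when the i-th and j-th values match, else max(dp[i-1][j], dp[i][j-1]).
    ·  5  4  5  1  3  1  1  4  3
 ·  0  0  0  0  0  0  0  0  0  0
 1  0  0  0  0  1  1  1  1  1  1
 4  0  0  1  1  1  1  1  1  2  2
 1  0  0  1  1  2  2  2  2  2  2
 2  0  0  1  1  2  2  2  2  2  2
 4  0  0  1  1  2  2  2  2  3  3
 2  0  0  1  1  2  2  2  2  3  3
 6  0  0  1  1  2  2  2  2  3  3
 6  0  0  1  1  2  2  2  2  3  3
 4  0  0  1  1  2  2  2  2  3  3
 3  0  0  1  1  2  3  3  3  3  4
dp[10][9] = 4. One LCS (by backtracking along matches): 1, 1, 4, 3.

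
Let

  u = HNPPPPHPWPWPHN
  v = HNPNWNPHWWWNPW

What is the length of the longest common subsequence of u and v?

Taking H (u #1, v #1), N (u #2, v #2), P (u #3, v #3), P (u #6, v #7), H (u #7, v #8), W (u #9, v #11), P (u #10, v #13), W (u #11, v #14) gives a common subsequence of length 8. dp[14][14] = 8 confirms this is the maximum.

8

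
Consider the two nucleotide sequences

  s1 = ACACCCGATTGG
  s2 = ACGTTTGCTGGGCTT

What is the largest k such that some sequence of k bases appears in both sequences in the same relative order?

7

Taking A [3,1]; then C [6,2]; then G [7,3]; then T [9,6]; then T [10,9]; then G [11,11]; then G [12,12] gives a common subsequence of length 7, and the DP table's final entry dp[12][15] is also 7, so no common subsequence is longer.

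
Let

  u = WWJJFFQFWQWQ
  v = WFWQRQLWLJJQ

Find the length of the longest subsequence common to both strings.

6

One common subsequence of length 6: W [1,1], then W [2,3], then Q [7,4], then Q [10,6], then W [11,8], then Q [12,12]. The LCS DP gives dp[12][12] = 6, so this is optimal.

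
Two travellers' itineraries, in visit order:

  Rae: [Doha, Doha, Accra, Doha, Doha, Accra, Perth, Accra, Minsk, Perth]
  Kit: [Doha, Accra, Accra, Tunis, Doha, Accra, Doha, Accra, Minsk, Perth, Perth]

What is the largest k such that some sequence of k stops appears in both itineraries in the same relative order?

7

Match Doha at Rae[1]=Kit[1]; then Doha at Rae[2]=Kit[5]; then Accra at Rae[3]=Kit[6]; then Doha at Rae[5]=Kit[7]; then Accra at Rae[6]=Kit[8]; then Perth at Rae[7]=Kit[10]; then Perth at Rae[10]=Kit[11] — 7 stops in the same relative order in both. The LCS DP gives dp[10][11] = 7, so this is optimal.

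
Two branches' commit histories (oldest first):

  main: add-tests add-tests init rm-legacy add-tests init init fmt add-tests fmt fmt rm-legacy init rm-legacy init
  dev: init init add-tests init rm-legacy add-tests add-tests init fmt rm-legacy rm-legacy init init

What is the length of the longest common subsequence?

9

Pick add-tests [2,3]; then init [3,4]; then rm-legacy [4,5]; then add-tests [5,7]; then init [7,8]; then fmt [8,9]; then rm-legacy [12,11]; then init [13,12]; then init [15,13]; all 9 commits appear in both, in order. The LCS DP gives dp[15][13] = 9, so this is optimal.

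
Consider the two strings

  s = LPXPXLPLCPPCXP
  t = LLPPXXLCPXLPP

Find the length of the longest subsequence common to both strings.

9

One common subsequence of length 9: L at s[1]=t[2] → P at s[2]=t[4] → X at s[3]=t[5] → X at s[5]=t[6] → L at s[6]=t[7] → P at s[7]=t[9] → L at s[8]=t[11] → P at s[11]=t[12] → P at s[14]=t[13], and the DP table's final entry dp[14][13] is also 9, so no common subsequence is longer.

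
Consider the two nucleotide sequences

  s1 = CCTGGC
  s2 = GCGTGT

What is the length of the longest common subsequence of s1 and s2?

Match C [1,2] → T [3,4] → G [4,5] — 3 bases in the same relative order in both, and the DP table's final entry dp[6][6] is also 3, so no common subsequence is longer.

3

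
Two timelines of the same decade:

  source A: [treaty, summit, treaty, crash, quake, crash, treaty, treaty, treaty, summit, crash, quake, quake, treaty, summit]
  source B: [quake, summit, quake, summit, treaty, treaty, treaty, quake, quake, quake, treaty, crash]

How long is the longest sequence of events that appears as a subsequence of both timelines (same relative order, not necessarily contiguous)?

Pick summit at source A[2]=source B[2], then quake at source A[5]=source B[3], then treaty at source A[7]=source B[5], then treaty at source A[8]=source B[6], then treaty at source A[9]=source B[7], then quake at source A[12]=source B[9], then quake at source A[13]=source B[10], then treaty at source A[14]=source B[11]; all 8 events appear in both, in order, and the DP table's final entry dp[15][12] is also 8, so no common subsequence is longer.

8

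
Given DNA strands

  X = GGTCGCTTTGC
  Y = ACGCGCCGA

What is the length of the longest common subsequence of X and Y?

Match G [1,3], then G [2,5], then C [4,6], then C [6,7], then G [10,8] — 5 bases in the same relative order in both. dp[11][9] = 5 confirms this is the maximum.

5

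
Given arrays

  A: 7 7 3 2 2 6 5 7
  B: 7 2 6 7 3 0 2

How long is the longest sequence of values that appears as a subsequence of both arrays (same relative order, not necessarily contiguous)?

Taking 7 (A #1, B #1), then 7 (A #2, B #4), then 3 (A #3, B #5), then 2 (A #5, B #7) gives a common subsequence of length 4. The LCS DP gives dp[8][7] = 4, so this is optimal.

4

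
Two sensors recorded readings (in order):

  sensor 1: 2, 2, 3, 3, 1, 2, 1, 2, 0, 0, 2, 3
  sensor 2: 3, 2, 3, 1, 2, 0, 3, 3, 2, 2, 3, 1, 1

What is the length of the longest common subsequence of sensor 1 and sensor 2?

Pick 2 [1,2], 2 [2,5], 3 [3,7], 3 [4,8], 2 [8,9], 2 [11,10], 3 [12,11]; all 7 values appear in both, in order. The LCS DP gives dp[12][13] = 7, so this is optimal.

7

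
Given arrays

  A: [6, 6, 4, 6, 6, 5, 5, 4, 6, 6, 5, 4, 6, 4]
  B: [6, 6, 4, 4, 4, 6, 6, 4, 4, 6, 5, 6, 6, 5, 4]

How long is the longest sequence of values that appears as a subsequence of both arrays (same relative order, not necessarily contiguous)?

10

One common subsequence of length 10: 6 at A[1]=B[1], then 6 at A[2]=B[2], then 4 at A[3]=B[5], then 6 at A[4]=B[7], then 6 at A[5]=B[10], then 5 at A[7]=B[11], then 6 at A[9]=B[12], then 6 at A[10]=B[13], then 5 at A[11]=B[14], then 4 at A[14]=B[15]. Since dp[14][15] = 10, nothing longer is possible.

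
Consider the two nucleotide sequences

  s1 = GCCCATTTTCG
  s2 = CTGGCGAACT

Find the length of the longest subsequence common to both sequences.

Let dp[i][j] be the LCS length of the first i bases of s1 and the first j bases of s2. dp[i][j] = dp[i-1][j-1]+1 when the i-th and j-th bases match, else max(dp[i-1][j], dp[i][j-1]).
    ·  C  T  G  G  C  G  A  A  C  T
 ·  0  0  0  0  0  0  0  0  0  0  0
 G  0  0  0  1  1  1  1  1  1  1  1
 C  0  1  1  1  1  2  2  2  2  2  2
 C  0  1  1  1  1  2  2  2  2  3  3
 C  0  1  1  1  1  2  2  2  2  3  3
 A  0  1  1  1  1  2  2  3  3  3  3
 T  0  1  2  2  2  2  2  3  3  3  4
 T  0  1  2  2  2  2  2  3  3  3  4
 T  0  1  2  2  2  2  2  3  3  3  4
 T  0  1  2  2  2  2  2  3  3  3  4
 C  0  1  2  2  2  3  3  3  3  4  4
 G  0  1  2  3  3  3  4  4  4  4  4
dp[11][10] = 4. One LCS (by backtracking along matches): GCCT.

4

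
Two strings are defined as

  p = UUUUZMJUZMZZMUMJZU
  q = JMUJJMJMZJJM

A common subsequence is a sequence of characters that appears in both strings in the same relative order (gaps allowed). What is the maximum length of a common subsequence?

6

Match U [1,3] → M [6,6] → J [7,7] → M [10,8] → Z [11,9] → M [15,12] — 6 characters in the same relative order in both, and the DP table's final entry dp[18][12] is also 6, so no common subsequence is longer.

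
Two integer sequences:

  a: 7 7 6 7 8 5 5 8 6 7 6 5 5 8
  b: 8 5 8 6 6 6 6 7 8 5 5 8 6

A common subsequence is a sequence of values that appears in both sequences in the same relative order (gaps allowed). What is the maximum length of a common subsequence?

Taking 8 at a[5]=b[1], then 5 at a[7]=b[2], then 8 at a[8]=b[3], then 6 at a[9]=b[7], then 7 at a[10]=b[8], then 5 at a[12]=b[10], then 5 at a[13]=b[11], then 8 at a[14]=b[12] gives a common subsequence of length 8. dp[14][13] = 8 confirms this is the maximum.

8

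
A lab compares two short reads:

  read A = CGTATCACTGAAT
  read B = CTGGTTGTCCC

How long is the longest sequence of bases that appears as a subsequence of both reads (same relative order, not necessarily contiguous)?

6

Pick C (read A #1, read B #1), then G (read A #2, read B #4), then T (read A #3, read B #6), then T (read A #5, read B #8), then C (read A #6, read B #10), then C (read A #8, read B #11); all 6 bases appear in both, in order. The LCS DP gives dp[13][11] = 6, so this is optimal.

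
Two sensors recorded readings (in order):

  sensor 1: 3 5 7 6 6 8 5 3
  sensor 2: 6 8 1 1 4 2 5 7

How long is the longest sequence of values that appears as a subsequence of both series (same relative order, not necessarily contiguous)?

3

Let dp[i][j] be the LCS length of the first i values of sensor 1 and the first j values of sensor 2. dp[i][j] = dp[i-1][j-1]+1 when the i-th and j-th values match, else max(dp[i-1][j], dp[i][j-1]).
    ·  6  8  1  1  4  2  5  7
 ·  0  0  0  0  0  0  0  0  0
 3  0  0  0  0  0  0  0  0  0
 5  0  0  0  0  0  0  0  1  1
 7  0  0  0  0  0  0  0  1  2
 6  0  1  1  1  1  1  1  1  2
 6  0  1  1  1  1  1  1  1  2
 8  0  1  2  2  2  2  2  2  2
 5  0  1  2  2  2  2  2  3  3
 3  0  1  2  2  2  2  2  3  3
dp[8][8] = 3. One LCS (by backtracking along matches): 6, 8, 5.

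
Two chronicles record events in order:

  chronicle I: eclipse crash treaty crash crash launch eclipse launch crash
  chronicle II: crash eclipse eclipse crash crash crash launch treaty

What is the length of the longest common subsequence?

5

Match eclipse (chronicle I #1, chronicle II #3) → crash (chronicle I #2, chronicle II #4) → crash (chronicle I #4, chronicle II #5) → crash (chronicle I #5, chronicle II #6) → launch (chronicle I #6, chronicle II #7) — 5 events in the same relative order in both. Since dp[9][8] = 5, nothing longer is possible.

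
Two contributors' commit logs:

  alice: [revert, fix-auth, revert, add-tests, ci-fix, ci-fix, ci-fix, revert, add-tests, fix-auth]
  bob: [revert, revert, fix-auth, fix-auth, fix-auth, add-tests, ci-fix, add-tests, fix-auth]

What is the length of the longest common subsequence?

One common subsequence of length 6: revert [1,2], then fix-auth [2,5], then add-tests [4,6], then ci-fix [7,7], then add-tests [9,8], then fix-auth [10,9], and the DP table's final entry dp[10][9] is also 6, so no common subsequence is longer.

6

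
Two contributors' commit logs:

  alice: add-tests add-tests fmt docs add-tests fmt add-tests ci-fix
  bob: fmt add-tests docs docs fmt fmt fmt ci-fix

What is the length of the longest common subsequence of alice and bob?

4

Match add-tests [1,2], then fmt [3,6], then fmt [6,7], then ci-fix [8,8] — 4 commits in the same relative order in both. Since dp[8][8] = 4, nothing longer is possible.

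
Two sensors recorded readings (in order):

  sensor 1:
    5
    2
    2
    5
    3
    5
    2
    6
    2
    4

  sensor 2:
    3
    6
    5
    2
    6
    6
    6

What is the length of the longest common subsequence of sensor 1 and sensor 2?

4

Let dp[i][j] be the LCS length of the first i values of sensor 1 and the first j values of sensor 2. dp[i][j] = dp[i-1][j-1]+1 when the i-th and j-th values match, else max(dp[i-1][j], dp[i][j-1]).
    ·  3  6  5  2  6  6  6
 ·  0  0  0  0  0  0  0  0
 5  0  0  0  1  1  1  1  1
 2  0  0  0  1  2  2  2  2
 2  0  0  0  1  2  2  2  2
 5  0  0  0  1  2  2  2  2
 3  0  1  1  1  2  2  2  2
 5  0  1  1  2  2  2  2  2
 2  0  1  1  2  3  3  3  3
 6  0  1  2  2  3  4  4  4
 2  0  1  2  2  3  4  4  4
 4  0  1  2  2  3  4  4  4
dp[10][7] = 4. One LCS (by backtracking along matches): 3, 5, 2, 6.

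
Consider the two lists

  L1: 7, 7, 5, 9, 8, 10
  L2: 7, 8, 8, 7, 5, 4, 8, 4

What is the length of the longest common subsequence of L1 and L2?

4

Let dp[i][j] be the LCS length of the first i values of L1 and the first j values of L2. dp[i][j] = dp[i-1][j-1]+1 when the i-th and j-th values match, else max(dp[i-1][j], dp[i][j-1]).
    ·  7  8  8  7  5  4  8  4
 ·  0  0  0  0  0  0  0  0  0
 7  0  1  1  1  1  1  1  1  1
 7  0  1  1  1  2  2  2  2  2
 5  0  1  1  1  2  3  3  3  3
 9  0  1  1  1  2  3  3  3  3
 8  0  1  2  2  2  3  3  4  4
10  0  1  2  2  2  3  3  4  4
dp[6][8] = 4. One LCS (by backtracking along matches): 7, 7, 5, 8.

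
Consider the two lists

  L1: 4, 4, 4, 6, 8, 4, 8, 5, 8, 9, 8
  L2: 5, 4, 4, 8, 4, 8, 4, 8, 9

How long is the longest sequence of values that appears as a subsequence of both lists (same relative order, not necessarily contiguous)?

7

Taking 4 [1,2], then 4 [2,3], then 4 [3,5], then 8 [5,6], then 4 [6,7], then 8 [9,8], then 9 [10,9] gives a common subsequence of length 7, and the DP table's final entry dp[11][9] is also 7, so no common subsequence is longer.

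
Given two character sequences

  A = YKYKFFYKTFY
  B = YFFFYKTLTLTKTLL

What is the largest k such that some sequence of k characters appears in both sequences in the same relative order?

Taking Y (A #1, B #1), F (A #5, B #3), F (A #6, B #4), Y (A #7, B #5), K (A #8, B #12), T (A #9, B #13) gives a common subsequence of length 6. dp[11][15] = 6 confirms this is the maximum.

6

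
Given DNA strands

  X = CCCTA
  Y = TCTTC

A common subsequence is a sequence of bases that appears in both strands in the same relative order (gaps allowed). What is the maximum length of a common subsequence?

2

Taking C at X[1]=Y[2], then C at X[3]=Y[5] gives a common subsequence of length 2. The LCS DP gives dp[5][5] = 2, so this is optimal.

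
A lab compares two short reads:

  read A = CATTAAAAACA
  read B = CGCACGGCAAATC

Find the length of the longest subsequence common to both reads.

6

Let dp[i][j] be the LCS length of the first i bases of read A and the first j bases of read B. dp[i][j] = dp[i-1][j-1]+1 when the i-th and j-th bases match, else max(dp[i-1][j], dp[i][j-1]).
    ·  C  G  C  A  C  G  G  C  A  A  A  T  C
 ·  0  0  0  0  0  0  0  0  0  0  0  0  0  0
 C  0  1  1  1  1  1  1  1  1  1  1  1  1  1
 A  0  1  1  1  2  2  2  2  2  2  2  2  2  2
 T  0  1  1  1  2  2  2  2  2  2  2  2  3  3
 T  0  1  1  1  2  2  2  2  2  2  2  2  3  3
 A  0  1  1  1  2  2  2  2  2  3  3  3  3  3
 A  0  1  1  1  2  2  2  2  2  3  4  4  4  4
 A  0  1  1  1  2  2  2  2  2  3  4  5  5  5
 A  0  1  1  1  2  2  2  2  2  3  4  5  5  5
 A  0  1  1  1  2  2  2  2  2  3  4  5  5  5
 C  0  1  1  2  2  3  3  3  3  3  4  5  5  6
 A  0  1  1  2  3  3  3  3  3  4  4  5  5  6
dp[11][13] = 6. One LCS (by backtracking along matches): CAAAAC.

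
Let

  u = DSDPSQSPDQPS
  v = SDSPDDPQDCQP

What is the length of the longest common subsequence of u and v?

8

Let dp[i][j] be the LCS length of the first i characters of u and the first j characters of v. dp[i][j] = dp[i-1][j-1]+1 when the i-th and j-th characters match, else max(dp[i-1][j], dp[i][j-1]).
    ·  S  D  S  P  D  D  P  Q  D  C  Q  P
 ·  0  0  0  0  0  0  0  0  0  0  0  0  0
 D  0  0  1  1  1  1  1  1  1  1  1  1  1
 S  0  1  1  2  2  2  2  2  2  2  2  2  2
 D  0  1  2  2  2  3  3  3  3  3  3  3  3
 P  0  1  2  2  3  3  3  4  4  4  4  4  4
 S  0  1  2  3  3  3  3  4  4  4  4  4  4
 Q  0  1  2  3  3  3  3  4  5  5  5  5  5
 S  0  1  2  3  3  3  3  4  5  5  5  5  5
 P  0  1  2  3  4  4  4  4  5  5  5  5  6
 D  0  1  2  3  4  5  5  5  5  6  6  6  6
 Q  0  1  2  3  4  5  5  5  6  6  6  7  7
 P  0  1  2  3  4  5  5  6  6  6  6  7  8
 S  0  1  2  3  4  5  5  6  6  6  6  7  8
dp[12][12] = 8. One LCS (by backtracking along matches): DSDPQDQP.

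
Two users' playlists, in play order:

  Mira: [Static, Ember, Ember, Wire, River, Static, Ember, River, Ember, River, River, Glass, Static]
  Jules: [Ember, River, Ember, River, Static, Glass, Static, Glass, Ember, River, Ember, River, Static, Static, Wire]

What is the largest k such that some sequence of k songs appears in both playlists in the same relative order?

9

One common subsequence of length 9: Ember (Mira #2, Jules #1), then Ember (Mira #3, Jules #3), then River (Mira #5, Jules #4), then Static (Mira #6, Jules #7), then Ember (Mira #7, Jules #9), then River (Mira #8, Jules #10), then Ember (Mira #9, Jules #11), then River (Mira #10, Jules #12), then Static (Mira #13, Jules #14). dp[13][15] = 9 confirms this is the maximum.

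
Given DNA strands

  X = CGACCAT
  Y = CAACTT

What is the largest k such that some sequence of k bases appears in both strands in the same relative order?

Taking C [1,1] → A [3,3] → C [4,4] → T [7,6] gives a common subsequence of length 4. The LCS DP gives dp[7][6] = 4, so this is optimal.

4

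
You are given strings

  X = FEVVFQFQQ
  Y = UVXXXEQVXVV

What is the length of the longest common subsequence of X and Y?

3

One common subsequence of length 3: E [2,6], then V [3,10], then V [4,11]. dp[9][11] = 3 confirms this is the maximum.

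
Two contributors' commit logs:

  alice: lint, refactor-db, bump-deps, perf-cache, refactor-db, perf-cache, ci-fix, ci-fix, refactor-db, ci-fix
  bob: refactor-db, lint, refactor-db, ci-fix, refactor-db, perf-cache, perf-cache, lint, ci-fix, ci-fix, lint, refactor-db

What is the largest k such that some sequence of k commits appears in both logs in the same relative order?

Taking lint [1,2] → refactor-db [2,5] → perf-cache [4,6] → perf-cache [6,7] → ci-fix [7,9] → ci-fix [8,10] → refactor-db [9,12] gives a common subsequence of length 7. dp[10][12] = 7 confirms this is the maximum.

7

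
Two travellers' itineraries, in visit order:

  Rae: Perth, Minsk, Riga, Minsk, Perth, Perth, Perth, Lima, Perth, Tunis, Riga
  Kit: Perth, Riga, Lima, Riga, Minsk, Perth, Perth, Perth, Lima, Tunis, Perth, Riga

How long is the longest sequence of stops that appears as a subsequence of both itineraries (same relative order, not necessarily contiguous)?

One common subsequence of length 9: Perth at Rae[1]=Kit[1]; then Riga at Rae[3]=Kit[4]; then Minsk at Rae[4]=Kit[5]; then Perth at Rae[5]=Kit[6]; then Perth at Rae[6]=Kit[7]; then Perth at Rae[7]=Kit[8]; then Lima at Rae[8]=Kit[9]; then Perth at Rae[9]=Kit[11]; then Riga at Rae[11]=Kit[12]. dp[11][12] = 9 confirms this is the maximum.

9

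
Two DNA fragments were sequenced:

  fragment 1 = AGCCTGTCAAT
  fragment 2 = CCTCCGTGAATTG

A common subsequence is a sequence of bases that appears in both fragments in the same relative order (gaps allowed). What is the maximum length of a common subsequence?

8

Let dp[i][j] be the LCS length of the first i bases of fragment 1 and the first j bases of fragment 2. dp[i][j] = dp[i-1][j-1]+1 when the i-th and j-th bases match, else max(dp[i-1][j], dp[i][j-1]).
    ·  C  C  T  C  C  G  T  G  A  A  T  T  G
 ·  0  0  0  0  0  0  0  0  0  0  0  0  0  0
 A  0  0  0  0  0  0  0  0  0  1  1  1  1  1
 G  0  0  0  0  0  0  1  1  1  1  1  1  1  2
 C  0  1  1  1  1  1  1  1  1  1  1  1  1  2
 C  0  1  2  2  2  2  2  2  2  2  2  2  2  2
 T  0  1  2  3  3  3  3  3  3  3  3  3  3  3
 G  0  1  2  3  3  3  4  4  4  4  4  4  4  4
 T  0  1  2  3  3  3  4  5  5  5  5  5  5  5
 C  0  1  2  3  4  4  4  5  5  5  5  5  5  5
 A  0  1  2  3  4  4  4  5  5  6  6  6  6  6
 A  0  1  2  3  4  4  4  5  5  6  7  7  7  7
 T  0  1  2  3  4  4  4  5  5  6  7  8  8  8
dp[11][13] = 8. One LCS (by backtracking along matches): CCTGTAAT.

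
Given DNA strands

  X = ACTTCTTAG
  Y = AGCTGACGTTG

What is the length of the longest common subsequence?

Let dp[i][j] be the LCS length of the first i bases of X and the first j bases of Y. dp[i][j] = dp[i-1][j-1]+1 when the i-th and j-th bases match, else max(dp[i-1][j], dp[i][j-1]).
    ·  A  G  C  T  G  A  C  G  T  T  G
 ·  0  0  0  0  0  0  0  0  0  0  0  0
 A  0  1  1  1  1  1  1  1  1  1  1  1
 C  0  1  1  2  2  2  2  2  2  2  2  2
 T  0  1  1  2  3  3  3  3  3  3  3  3
 T  0  1  1  2  3  3  3  3  3  4  4  4
 C  0  1  1  2  3  3  3  4  4  4  4  4
 T  0  1  1  2  3  3  3  4  4  5  5  5
 T  0  1  1  2  3  3  3  4  4  5  6  6
 A  0  1  1  2  3  3  4  4  4  5  6  6
 G  0  1  2  2  3  4  4  4  5  5  6  7
dp[9][11] = 7. One LCS (by backtracking along matches): ACTCTTG.

7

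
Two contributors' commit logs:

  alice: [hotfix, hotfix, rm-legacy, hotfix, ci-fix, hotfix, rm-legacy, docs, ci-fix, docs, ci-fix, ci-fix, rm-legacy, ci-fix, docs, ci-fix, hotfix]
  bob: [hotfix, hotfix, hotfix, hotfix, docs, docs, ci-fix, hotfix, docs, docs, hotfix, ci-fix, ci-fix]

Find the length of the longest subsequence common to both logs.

9

One common subsequence of length 9: hotfix (alice #1, bob #2) → hotfix (alice #2, bob #3) → hotfix (alice #4, bob #4) → ci-fix (alice #5, bob #7) → hotfix (alice #6, bob #8) → docs (alice #8, bob #9) → docs (alice #10, bob #10) → ci-fix (alice #14, bob #12) → ci-fix (alice #16, bob #13). Since dp[17][13] = 9, nothing longer is possible.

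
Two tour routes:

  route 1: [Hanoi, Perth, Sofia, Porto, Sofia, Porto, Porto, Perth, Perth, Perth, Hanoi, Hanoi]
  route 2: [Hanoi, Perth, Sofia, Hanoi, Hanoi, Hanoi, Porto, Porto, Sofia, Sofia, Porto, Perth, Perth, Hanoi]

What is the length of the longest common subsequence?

9

Match Hanoi [1,1]; then Perth [2,2]; then Sofia [3,3]; then Porto [4,8]; then Sofia [5,10]; then Porto [7,11]; then Perth [9,12]; then Perth [10,13]; then Hanoi [12,14] — 9 stops in the same relative order in both. The LCS DP gives dp[12][14] = 9, so this is optimal.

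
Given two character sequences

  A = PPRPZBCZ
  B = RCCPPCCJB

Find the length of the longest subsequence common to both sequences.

Let dp[i][j] be the LCS length of the first i characters of A and the first j characters of B. dp[i][j] = dp[i-1][j-1]+1 when the i-th and j-th characters match, else max(dp[i-1][j], dp[i][j-1]).
    ·  R  C  C  P  P  C  C  J  B
 ·  0  0  0  0  0  0  0  0  0  0
 P  0  0  0  0  1  1  1  1  1  1
 P  0  0  0  0  1  2  2  2  2  2
 R  0  1  1  1  1  2  2  2  2  2
 P  0  1  1  1  2  2  2  2  2  2
 Z  0  1  1  1  2  2  2  2  2  2
 B  0  1  1  1  2  2  2  2  2  3
 C  0  1  2  2  2  2  3  3  3  3
 Z  0  1  2  2  2  2  3  3  3  3
dp[8][9] = 3. One LCS (by backtracking along matches): PPB.

3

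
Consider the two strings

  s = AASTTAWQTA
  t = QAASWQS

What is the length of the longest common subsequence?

5

Let dp[i][j] be the LCS length of the first i characters of s and the first j characters of t. dp[i][j] = dp[i-1][j-1]+1 when the i-th and j-th characters match, else max(dp[i-1][j], dp[i][j-1]).
    ·  Q  A  A  S  W  Q  S
 ·  0  0  0  0  0  0  0  0
 A  0  0  1  1  1  1  1  1
 A  0  0  1  2  2  2  2  2
 S  0  0  1  2  3  3  3  3
 T  0  0  1  2  3  3  3  3
 T  0  0  1  2  3  3  3  3
 A  0  0  1  2  3  3  3  3
 W  0  0  1  2  3  4  4  4
 Q  0  1  1  2  3  4  5  5
 T  0  1  1  2  3  4  5  5
 A  0  1  2  2  3  4  5  5
dp[10][7] = 5. One LCS (by backtracking along matches): AASWQ.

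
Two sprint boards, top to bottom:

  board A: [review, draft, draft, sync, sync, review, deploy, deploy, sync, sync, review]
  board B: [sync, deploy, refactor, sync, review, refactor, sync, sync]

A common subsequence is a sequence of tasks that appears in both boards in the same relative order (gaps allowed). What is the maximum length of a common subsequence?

Pick sync [4,1] → sync [5,4] → review [6,5] → sync [9,7] → sync [10,8]; all 5 tasks appear in both, in order. The LCS DP gives dp[11][8] = 5, so this is optimal.

5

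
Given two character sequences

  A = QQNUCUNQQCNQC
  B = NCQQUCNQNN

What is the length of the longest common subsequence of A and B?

Pick Q [1,3], Q [2,4], U [4,5], C [5,6], N [7,7], Q [8,8], N [11,10]; all 7 characters appear in both, in order. dp[13][10] = 7 confirms this is the maximum.

7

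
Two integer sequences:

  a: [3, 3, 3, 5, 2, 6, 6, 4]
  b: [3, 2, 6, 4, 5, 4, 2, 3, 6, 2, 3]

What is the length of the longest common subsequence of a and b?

4

Pick 3 (a #1, b #1), 5 (a #4, b #5), 2 (a #5, b #7), 6 (a #6, b #9); all 4 values appear in both, in order. Since dp[8][11] = 4, nothing longer is possible.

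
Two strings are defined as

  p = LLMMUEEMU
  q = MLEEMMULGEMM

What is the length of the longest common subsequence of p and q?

Let dp[i][j] be the LCS length of the first i characters of p and the first j characters of q. dp[i][j] = dp[i-1][j-1]+1 when the i-th and j-th characters match, else max(dp[i-1][j], dp[i][j-1]).
    ·  M  L  E  E  M  M  U  L  G  E  M  M
 ·  0  0  0  0  0  0  0  0  0  0  0  0  0
 L  0  0  1  1  1  1  1  1  1  1  1  1  1
 L  0  0  1  1  1  1  1  1  2  2  2  2  2
 M  0  1  1  1  1  2  2  2  2  2  2  3  3
 M  0  1  1  1  1  2  3  3  3  3  3  3  4
 U  0  1  1  1  1  2  3  4  4  4  4  4  4
 E  0  1  1  2  2  2  3  4  4  4  5  5  5
 E  0  1  1  2  3  3  3  4  4  4  5  5  5
 M  0  1  1  2  3  4  4  4  4  4  5  6  6
 U  0  1  1  2  3  4  4  5  5  5  5  6  6
dp[9][12] = 6. One LCS (by backtracking along matches): LMMUEM.

6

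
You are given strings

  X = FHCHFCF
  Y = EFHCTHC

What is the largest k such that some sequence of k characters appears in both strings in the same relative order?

Let dp[i][j] be the LCS length of the first i characters of X and the first j characters of Y. dp[i][j] = dp[i-1][j-1]+1 when the i-th and j-th characters match, else max(dp[i-1][j], dp[i][j-1]).
    ·  E  F  H  C  T  H  C
 ·  0  0  0  0  0  0  0  0
 F  0  0  1  1  1  1  1  1
 H  0  0  1  2  2  2  2  2
 C  0  0  1  2  3  3  3  3
 H  0  0  1  2  3  3  4  4
 F  0  0  1  2  3  3  4  4
 C  0  0  1  2  3  3  4  5
 F  0  0  1  2  3  3  4  5
dp[7][7] = 5. One LCS (by backtracking along matches): FHCHC.

5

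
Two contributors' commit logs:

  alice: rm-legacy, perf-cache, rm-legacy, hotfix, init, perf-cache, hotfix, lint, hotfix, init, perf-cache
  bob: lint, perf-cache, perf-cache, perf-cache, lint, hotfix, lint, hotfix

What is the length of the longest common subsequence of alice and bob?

5

Pick perf-cache at alice[2]=bob[3], perf-cache at alice[6]=bob[4], hotfix at alice[7]=bob[6], lint at alice[8]=bob[7], hotfix at alice[9]=bob[8]; all 5 commits appear in both, in order. Since dp[11][8] = 5, nothing longer is possible.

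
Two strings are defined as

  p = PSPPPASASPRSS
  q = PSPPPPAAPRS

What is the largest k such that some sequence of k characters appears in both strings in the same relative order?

10

Pick P (p #1, q #1); then S (p #2, q #2); then P (p #3, q #4); then P (p #4, q #5); then P (p #5, q #6); then A (p #6, q #7); then A (p #8, q #8); then P (p #10, q #9); then R (p #11, q #10); then S (p #13, q #11); all 10 characters appear in both, in order. Since dp[13][11] = 10, nothing longer is possible.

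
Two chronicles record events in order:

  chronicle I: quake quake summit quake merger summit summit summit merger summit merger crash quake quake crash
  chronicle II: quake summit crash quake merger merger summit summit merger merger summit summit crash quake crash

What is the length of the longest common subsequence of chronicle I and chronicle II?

11

One common subsequence of length 11: quake at chronicle I[2]=chronicle II[1], then summit at chronicle I[3]=chronicle II[2], then quake at chronicle I[4]=chronicle II[4], then merger at chronicle I[5]=chronicle II[6], then summit at chronicle I[6]=chronicle II[7], then summit at chronicle I[7]=chronicle II[8], then summit at chronicle I[8]=chronicle II[11], then summit at chronicle I[10]=chronicle II[12], then crash at chronicle I[12]=chronicle II[13], then quake at chronicle I[14]=chronicle II[14], then crash at chronicle I[15]=chronicle II[15]. dp[15][15] = 11 confirms this is the maximum.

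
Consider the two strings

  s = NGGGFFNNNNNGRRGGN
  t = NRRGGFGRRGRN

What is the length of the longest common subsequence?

Pick N [1,1] → G [3,4] → G [4,5] → F [6,6] → G [12,7] → R [13,8] → R [14,9] → G [15,10] → N [17,12]; all 9 characters appear in both, in order. The LCS DP gives dp[17][12] = 9, so this is optimal.

9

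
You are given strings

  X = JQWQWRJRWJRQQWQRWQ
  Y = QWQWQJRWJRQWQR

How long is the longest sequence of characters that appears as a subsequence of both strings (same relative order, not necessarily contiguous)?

13

Pick Q [2,1] → W [3,2] → Q [4,3] → W [5,4] → J [7,6] → R [8,7] → W [9,8] → J [10,9] → R [11,10] → Q [13,11] → W [14,12] → Q [15,13] → R [16,14]; all 13 characters appear in both, in order, and the DP table's final entry dp[18][14] is also 13, so no common subsequence is longer.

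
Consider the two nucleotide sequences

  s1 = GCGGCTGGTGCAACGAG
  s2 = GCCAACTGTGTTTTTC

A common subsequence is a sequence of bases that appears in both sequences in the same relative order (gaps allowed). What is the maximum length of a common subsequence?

8

Match G (s1 #1, s2 #1), then C (s1 #2, s2 #3), then C (s1 #5, s2 #6), then T (s1 #6, s2 #7), then G (s1 #7, s2 #8), then G (s1 #8, s2 #10), then T (s1 #9, s2 #15), then C (s1 #14, s2 #16) — 8 bases in the same relative order in both. Since dp[17][16] = 8, nothing longer is possible.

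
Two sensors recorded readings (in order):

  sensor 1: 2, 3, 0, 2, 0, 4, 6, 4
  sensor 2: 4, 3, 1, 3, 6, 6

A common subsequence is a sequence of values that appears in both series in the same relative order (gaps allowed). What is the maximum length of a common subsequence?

Match 3 at sensor 1[2]=sensor 2[4]; then 6 at sensor 1[7]=sensor 2[6] — 2 values in the same relative order in both. Since dp[8][6] = 2, nothing longer is possible.

2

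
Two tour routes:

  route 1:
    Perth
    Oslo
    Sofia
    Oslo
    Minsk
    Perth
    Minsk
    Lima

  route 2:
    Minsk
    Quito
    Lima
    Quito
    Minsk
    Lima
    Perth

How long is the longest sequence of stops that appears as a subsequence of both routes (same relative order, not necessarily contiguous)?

3

One common subsequence of length 3: Minsk at route 1[5]=route 2[1]; then Minsk at route 1[7]=route 2[5]; then Lima at route 1[8]=route 2[6]. Since dp[8][7] = 3, nothing longer is possible.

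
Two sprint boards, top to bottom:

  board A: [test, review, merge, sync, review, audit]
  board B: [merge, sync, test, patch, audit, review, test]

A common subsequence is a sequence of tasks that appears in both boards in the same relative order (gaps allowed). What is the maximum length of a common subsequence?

3

Match merge at board A[3]=board B[1], then sync at board A[4]=board B[2], then review at board A[5]=board B[6] — 3 tasks in the same relative order in both. The LCS DP gives dp[6][7] = 3, so this is optimal.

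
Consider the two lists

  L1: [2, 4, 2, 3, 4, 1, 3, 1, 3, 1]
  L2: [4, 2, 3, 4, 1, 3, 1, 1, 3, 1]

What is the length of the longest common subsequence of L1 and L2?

Let dp[i][j] be the LCS length of the first i values of L1 and the first j values of L2. dp[i][j] = dp[i-1][j-1]+1 when the i-th and j-th values match, else max(dp[i-1][j], dp[i][j-1]).
    ·  4  2  3  4  1  3  1  1  3  1
 ·  0  0  0  0  0  0  0  0  0  0  0
 2  0  0  1  1  1  1  1  1  1  1  1
 4  0  1  1  1  2  2  2  2  2  2  2
 2  0  1  2  2  2  2  2  2  2  2  2
 3  0  1  2  3  3  3  3  3  3  3  3
 4  0  1  2  3  4  4  4  4  4  4  4
 1  0  1  2  3  4  5  5  5  5  5  5
 3  0  1  2  3  4  5  6  6  6  6  6
 1  0  1  2  3  4  5  6  7  7  7  7
 3  0  1  2  3  4  5  6  7  7  8  8
 1  0  1  2  3  4  5  6  7  8  8  9
dp[10][10] = 9. One LCS (by backtracking along matches): 4, 2, 3, 4, 1, 3, 1, 3, 1.

9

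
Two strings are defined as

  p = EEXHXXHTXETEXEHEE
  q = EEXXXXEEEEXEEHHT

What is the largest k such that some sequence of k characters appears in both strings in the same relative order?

11

One common subsequence of length 11: E at p[1]=q[1], then E at p[2]=q[2], then X at p[3]=q[3], then X at p[5]=q[4], then X at p[6]=q[5], then X at p[9]=q[6], then E at p[10]=q[9], then E at p[12]=q[10], then X at p[13]=q[11], then E at p[14]=q[13], then H at p[15]=q[15]. The LCS DP gives dp[17][16] = 11, so this is optimal.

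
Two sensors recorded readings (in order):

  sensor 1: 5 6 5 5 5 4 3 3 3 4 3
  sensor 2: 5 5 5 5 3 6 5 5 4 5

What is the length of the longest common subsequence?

Taking 5 [1,1]; then 5 [3,2]; then 5 [4,3]; then 5 [5,4]; then 3 [7,5]; then 4 [10,9] gives a common subsequence of length 6. Since dp[11][10] = 6, nothing longer is possible.

6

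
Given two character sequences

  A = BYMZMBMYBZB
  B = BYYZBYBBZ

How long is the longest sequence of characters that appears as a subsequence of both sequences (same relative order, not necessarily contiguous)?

One common subsequence of length 7: B (A #1, B #1), then Y (A #2, B #3), then Z (A #4, B #4), then B (A #6, B #5), then Y (A #8, B #6), then B (A #9, B #8), then Z (A #10, B #9). Since dp[11][9] = 7, nothing longer is possible.

7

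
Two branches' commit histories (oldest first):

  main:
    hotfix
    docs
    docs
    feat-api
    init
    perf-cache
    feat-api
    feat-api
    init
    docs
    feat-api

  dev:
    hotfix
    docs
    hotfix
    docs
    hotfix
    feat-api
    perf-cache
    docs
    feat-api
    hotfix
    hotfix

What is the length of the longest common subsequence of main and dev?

7

One common subsequence of length 7: hotfix at main[1]=dev[1]; then docs at main[2]=dev[2]; then docs at main[3]=dev[4]; then feat-api at main[4]=dev[6]; then perf-cache at main[6]=dev[7]; then docs at main[10]=dev[8]; then feat-api at main[11]=dev[9]. dp[11][11] = 7 confirms this is the maximum.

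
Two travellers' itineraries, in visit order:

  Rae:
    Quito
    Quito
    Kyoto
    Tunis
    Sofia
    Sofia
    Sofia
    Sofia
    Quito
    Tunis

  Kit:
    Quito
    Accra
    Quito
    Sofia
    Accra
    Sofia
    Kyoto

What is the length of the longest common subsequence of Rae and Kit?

Taking Quito at Rae[1]=Kit[1], Quito at Rae[2]=Kit[3], Sofia at Rae[5]=Kit[4], Sofia at Rae[6]=Kit[6] gives a common subsequence of length 4, and the DP table's final entry dp[10][7] is also 4, so no common subsequence is longer.

4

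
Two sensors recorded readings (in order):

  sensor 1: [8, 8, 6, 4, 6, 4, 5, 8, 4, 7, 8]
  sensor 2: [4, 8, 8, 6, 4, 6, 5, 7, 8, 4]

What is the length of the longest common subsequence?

Let dp[i][j] be the LCS length of the first i values of sensor 1 and the first j values of sensor 2. dp[i][j] = dp[i-1][j-1]+1 when the i-th and j-th values match, else max(dp[i-1][j], dp[i][j-1]).
    ·  4  8  8  6  4  6  5  7  8  4
 ·  0  0  0  0  0  0  0  0  0  0  0
 8  0  0  1  1  1  1  1  1  1  1  1
 8  0  0  1  2  2  2  2  2  2  2  2
 6  0  0  1  2  3  3  3  3  3  3  3
 4  0  1  1  2  3  4  4  4  4  4  4
 6  0  1  1  2  3  4  5  5  5  5  5
 4  0  1  1  2  3  4  5  5  5  5  6
 5  0  1  1  2  3  4  5  6  6  6  6
 8  0  1  2  2  3  4  5  6  6  7  7
 4  0  1  2  2  3  4  5  6  6  7  8
 7  0  1  2  2  3  4  5  6  7  7  8
 8  0  1  2  3  3  4  5  6  7  8  8
dp[11][10] = 8. One LCS (by backtracking along matches): 8, 8, 6, 4, 6, 5, 8, 4.

8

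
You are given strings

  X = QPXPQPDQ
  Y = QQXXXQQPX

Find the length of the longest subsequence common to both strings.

Match Q (X #1, Y #2), X (X #3, Y #5), Q (X #5, Y #7), P (X #6, Y #8) — 4 characters in the same relative order in both. The LCS DP gives dp[8][9] = 4, so this is optimal.

4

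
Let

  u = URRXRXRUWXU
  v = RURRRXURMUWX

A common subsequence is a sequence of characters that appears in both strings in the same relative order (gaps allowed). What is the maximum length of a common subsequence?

Pick U at u[1]=v[2], then R at u[2]=v[3], then R at u[3]=v[4], then R at u[5]=v[5], then X at u[6]=v[6], then R at u[7]=v[8], then U at u[8]=v[10], then W at u[9]=v[11], then X at u[10]=v[12]; all 9 characters appear in both, in order, and the DP table's final entry dp[11][12] is also 9, so no common subsequence is longer.

9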